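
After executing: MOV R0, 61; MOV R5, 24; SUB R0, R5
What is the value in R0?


Register state trace:
  MOV R0, 61  → R0 = 61
  MOV R5, 24  → R5 = 24
  SUB R0, R5  → R0 = 61 - 24 = 37
Final: R0 = 37

37


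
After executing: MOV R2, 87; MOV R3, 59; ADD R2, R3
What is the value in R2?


Register state trace:
  MOV R2, 87  → R2 = 87
  MOV R3, 59  → R3 = 59
  ADD R2, R3  → R2 = 87 + 59 = 146
Final: R2 = 146

146


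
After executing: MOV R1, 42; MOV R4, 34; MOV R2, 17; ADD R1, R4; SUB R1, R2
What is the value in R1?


Register state trace:
  MOV R1, 42  → R1 = 42
  MOV R4, 34  → R4 = 34
  MOV R2, 17  → R2 = 17
  ADD R1, R4  → R1 = 42 + 34 = 76
  SUB R1, R2  → R1 = 76 - 17 = 59
Final: R1 = 59

59


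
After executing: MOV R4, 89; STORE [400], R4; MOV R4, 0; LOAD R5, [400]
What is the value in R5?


Register and memory trace:
  MOV R4, 89  → R4 = 89
  STORE [400], R4  → mem[400] = 89
  MOV R4, 0  → R4 = 0
  LOAD R5, [400]  → R5 = mem[400] = 89
Final: R5 = 89

89


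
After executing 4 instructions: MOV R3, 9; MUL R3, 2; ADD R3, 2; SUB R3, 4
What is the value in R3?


Register state trace:
  MOV R3, 9  → R3 = 9
  MUL R3, 2  → R3 = 9 * 2 = 18
  ADD R3, 2  → R3 = 18 + 2 = 20
  SUB R3, 4  → R3 = 20 - 4 = 16
Final: R3 = 16

16


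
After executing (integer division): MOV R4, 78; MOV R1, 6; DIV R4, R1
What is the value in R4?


Register state trace:
  MOV R4, 78  → R4 = 78
  MOV R1, 6  → R1 = 6
  DIV R4, R1  → R4 = 78 // 6 = 13
Final: R4 = 13

13


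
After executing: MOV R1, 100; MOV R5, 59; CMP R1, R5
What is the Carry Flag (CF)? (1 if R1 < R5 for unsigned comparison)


Register state trace:
  MOV R1, 100  → R1 = 100
  MOV R5, 59  → R5 = 59
  CMP R1, R5  → unsigned 100 - 59: no borrow
  100 >= 59, so CF = 0
CF = 0

0


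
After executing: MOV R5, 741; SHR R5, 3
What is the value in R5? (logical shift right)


Register state trace:
  MOV R5, 741  → R5 = 741
  SHR R5, 3  → R5 = 741 >> 3 = 741 // 2^3 = 92
Final: R5 = 92

92


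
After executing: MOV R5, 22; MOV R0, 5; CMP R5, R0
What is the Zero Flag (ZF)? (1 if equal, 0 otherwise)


Register state trace:
  MOV R5, 22  → R5 = 22
  MOV R0, 5  → R0 = 5
  CMP R5, R0  → computes 22 - 5 = 17
  Result is nonzero, so values are not equal
ZF = 0

0


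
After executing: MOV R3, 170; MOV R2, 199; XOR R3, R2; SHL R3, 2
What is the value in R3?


Register state trace:
  MOV R3, 170  → R3 = 170 (0b10101010)
  MOV R2, 199  → R2 = 199 (0b11000111)
  XOR R3, R2  → R3 = 170 XOR 199 = 109 (0b01101101)
  SHL R3, 2  → R3 = 109 << 2 = 436
Final: R3 = 436

436


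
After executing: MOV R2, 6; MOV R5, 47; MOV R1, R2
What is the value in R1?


Register state trace:
  MOV R2, 6  → R2 = 6
  MOV R5, 47  → R5 = 47
  MOV R1, R2  → R1 = 6
Final: R1 = 6

6


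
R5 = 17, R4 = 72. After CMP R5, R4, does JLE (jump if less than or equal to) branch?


Trace:
  R5 = 17, R4 = 72
  CMP R5, R4  → compares 17 vs 72
  JLE checks: is 17 less than or equal to 72?
  17 < 72, so condition is true
Branch taken: Yes

Yes


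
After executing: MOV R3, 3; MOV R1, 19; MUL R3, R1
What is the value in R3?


Register state trace:
  MOV R3, 3  → R3 = 3
  MOV R1, 19  → R1 = 19
  MUL R3, R1  → R3 = 3 * 19 = 57
Final: R3 = 57

57


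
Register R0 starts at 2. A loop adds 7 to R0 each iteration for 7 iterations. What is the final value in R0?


Starting value: R0 = 2
  Iter 1: R0 = 2 + 7 = 9
  Iter 2: R0 = 9 + 7 = 16
  Iter 3: R0 = 16 + 7 = 23
  Iter 4: R0 = 23 + 7 = 30
  Iter 5: R0 = 30 + 7 = 37
  Iter 6: R0 = 37 + 7 = 44
  Iter 7: R0 = 44 + 7 = 51
Final: R0 = 51

51


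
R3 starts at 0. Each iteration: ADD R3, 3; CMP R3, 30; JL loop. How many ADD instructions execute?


Loop trace (R3 starts at 0, target 30, step 3):
  ADD #1: R3 = 0 + 3 = 3  → 3 < 30, loop
  ADD #2: R3 = 3 + 3 = 6  → 6 < 30, loop
  ADD #3: R3 = 6 + 3 = 9  → 9 < 30, loop
  ADD #4: R3 = 9 + 3 = 12  → 12 < 30, loop
  ADD #5: R3 = 12 + 3 = 15  → 15 < 30, loop
  ADD #6: R3 = 15 + 3 = 18  → 18 < 30, loop
  ADD #7: R3 = 18 + 3 = 21  → 21 < 30, loop
  ADD #8: R3 = 21 + 3 = 24  → 24 < 30, loop
  ADD #9: R3 = 24 + 3 = 27  → 27 < 30, loop
  ADD #10: R3 = 27 + 3 = 30  → 30 >= 30, exit
Total ADD instructions: 10

10


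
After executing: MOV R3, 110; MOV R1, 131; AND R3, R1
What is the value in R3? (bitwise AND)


Register state trace:
  MOV R3, 110  → R3 = 110 (0b01101110)
  MOV R1, 131  → R1 = 131 (0b10000011)
  AND R3, R1  → R3 = 110 AND 131 = 2 (0b00000010)
Final: R3 = 2

2


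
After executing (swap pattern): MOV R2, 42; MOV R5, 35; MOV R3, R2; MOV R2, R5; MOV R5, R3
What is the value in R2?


Register state trace (swap pattern):
  MOV R2, 42  → R2 = 42
  MOV R5, 35  → R5 = 35
  MOV R3, R2  → R3 = 42  (save R2)
  MOV R2, R5  → R2 = 35  (R2 gets R5's value)
  MOV R5, R3  → R5 = 42  (R5 gets saved value)
Final: R2 = 35

35


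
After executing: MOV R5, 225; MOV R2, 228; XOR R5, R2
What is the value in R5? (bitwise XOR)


Register state trace:
  MOV R5, 225  → R5 = 225 (0b11100001)
  MOV R2, 228  → R2 = 228 (0b11100100)
  XOR R5, R2  → R5 = 225 XOR 228 = 5 (0b00000101)
Final: R5 = 5

5


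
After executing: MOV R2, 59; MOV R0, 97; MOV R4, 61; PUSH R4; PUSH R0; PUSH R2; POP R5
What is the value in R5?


Stack trace (top is rightmost):
  MOV R2, 59  → R2 = 59
  MOV R0, 97  → R0 = 97
  MOV R4, 61  → R4 = 61
  PUSH R4  → stack: [61]
  PUSH R0  → stack: [61, 97]
  PUSH R2  → stack: [61, 97, 59]
  POP R5  → R5 = 59, stack: [61, 97]
Final: R5 = 59

59


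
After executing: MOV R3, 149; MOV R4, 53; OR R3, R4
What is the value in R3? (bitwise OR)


Register state trace:
  MOV R3, 149  → R3 = 149 (0b10010101)
  MOV R4, 53  → R4 = 53 (0b00110101)
  OR R3, R4   → R3 = 149 OR 53 = 181 (0b10110101)
Final: R3 = 181

181


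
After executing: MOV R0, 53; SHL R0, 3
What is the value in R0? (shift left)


Register state trace:
  MOV R0, 53  → R0 = 53
  SHL R0, 3  → R0 = 53 << 3 = 53 * 2^3 = 424
Final: R0 = 424

424


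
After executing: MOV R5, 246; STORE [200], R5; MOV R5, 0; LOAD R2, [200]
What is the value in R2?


Register and memory trace:
  MOV R5, 246  → R5 = 246
  STORE [200], R5  → mem[200] = 246
  MOV R5, 0  → R5 = 0
  LOAD R2, [200]  → R2 = mem[200] = 246
Final: R2 = 246

246


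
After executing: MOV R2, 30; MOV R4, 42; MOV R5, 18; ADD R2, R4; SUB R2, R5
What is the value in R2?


Register state trace:
  MOV R2, 30  → R2 = 30
  MOV R4, 42  → R4 = 42
  MOV R5, 18  → R5 = 18
  ADD R2, R4  → R2 = 30 + 42 = 72
  SUB R2, R5  → R2 = 72 - 18 = 54
Final: R2 = 54

54


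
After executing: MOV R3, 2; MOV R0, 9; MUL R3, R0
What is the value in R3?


Register state trace:
  MOV R3, 2  → R3 = 2
  MOV R0, 9  → R0 = 9
  MUL R3, R0  → R3 = 2 * 9 = 18
Final: R3 = 18

18


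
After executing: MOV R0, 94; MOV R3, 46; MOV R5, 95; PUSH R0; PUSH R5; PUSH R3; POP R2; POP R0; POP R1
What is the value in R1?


Stack trace (top is rightmost):
  MOV R0, 94  → R0 = 94
  MOV R3, 46  → R3 = 46
  MOV R5, 95  → R5 = 95
  PUSH R0  → stack: [94]
  PUSH R5  → stack: [94, 95]
  PUSH R3  → stack: [94, 95, 46]
  POP R2  → R2 = 46, stack: [94, 95]
  POP R0  → R0 = 95, stack: [94]
  POP R1  → R1 = 94, stack: []
Final: R1 = 94

94


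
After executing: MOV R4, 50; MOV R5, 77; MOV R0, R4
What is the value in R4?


Register state trace:
  MOV R4, 50  → R4 = 50
  MOV R5, 77  → R5 = 77
  MOV R0, R4  → R0 = 50
Final: R4 = 50

50


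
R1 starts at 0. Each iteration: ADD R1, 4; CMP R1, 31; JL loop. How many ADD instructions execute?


Loop trace (R1 starts at 0, target 31, step 4):
  ADD #1: R1 = 0 + 4 = 4  → 4 < 31, loop
  ADD #2: R1 = 4 + 4 = 8  → 8 < 31, loop
  ADD #3: R1 = 8 + 4 = 12  → 12 < 31, loop
  ADD #4: R1 = 12 + 4 = 16  → 16 < 31, loop
  ADD #5: R1 = 16 + 4 = 20  → 20 < 31, loop
  ADD #6: R1 = 20 + 4 = 24  → 24 < 31, loop
  ADD #7: R1 = 24 + 4 = 28  → 28 < 31, loop
  ADD #8: R1 = 28 + 4 = 32  → 32 >= 31, exit
Total ADD instructions: 8

8


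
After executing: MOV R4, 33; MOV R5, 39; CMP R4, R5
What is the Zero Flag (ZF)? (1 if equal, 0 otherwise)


Register state trace:
  MOV R4, 33  → R4 = 33
  MOV R5, 39  → R5 = 39
  CMP R4, R5  → computes 33 - 39 = -6
  Result is nonzero, so values are not equal
ZF = 0

0


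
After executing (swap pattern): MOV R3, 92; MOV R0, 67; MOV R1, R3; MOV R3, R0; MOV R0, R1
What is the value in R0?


Register state trace (swap pattern):
  MOV R3, 92  → R3 = 92
  MOV R0, 67  → R0 = 67
  MOV R1, R3  → R1 = 92  (save R3)
  MOV R3, R0  → R3 = 67  (R3 gets R0's value)
  MOV R0, R1  → R0 = 92  (R0 gets saved value)
Final: R0 = 92

92


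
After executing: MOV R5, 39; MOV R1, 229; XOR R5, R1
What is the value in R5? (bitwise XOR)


Register state trace:
  MOV R5, 39  → R5 = 39 (0b00100111)
  MOV R1, 229  → R1 = 229 (0b11100101)
  XOR R5, R1  → R5 = 39 XOR 229 = 194 (0b11000010)
Final: R5 = 194

194


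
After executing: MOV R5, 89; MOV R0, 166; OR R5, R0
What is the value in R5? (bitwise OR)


Register state trace:
  MOV R5, 89  → R5 = 89 (0b01011001)
  MOV R0, 166  → R0 = 166 (0b10100110)
  OR R5, R0   → R5 = 89 OR 166 = 255 (0b11111111)
Final: R5 = 255

255


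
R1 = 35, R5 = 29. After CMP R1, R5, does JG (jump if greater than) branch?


Trace:
  R1 = 35, R5 = 29
  CMP R1, R5  → compares 35 vs 29
  JG checks: is 35 greater than 29?
  35 > 29, so condition is true
Branch taken: Yes

Yes


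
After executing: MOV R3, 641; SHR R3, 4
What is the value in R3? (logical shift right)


Register state trace:
  MOV R3, 641  → R3 = 641
  SHR R3, 4  → R3 = 641 >> 4 = 641 // 2^4 = 40
Final: R3 = 40

40


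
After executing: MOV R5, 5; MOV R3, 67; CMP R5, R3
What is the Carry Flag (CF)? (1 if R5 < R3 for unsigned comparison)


Register state trace:
  MOV R5, 5  → R5 = 5
  MOV R3, 67  → R3 = 67
  CMP R5, R3  → unsigned 5 - 67: borrow occurs
  5 < 67, so CF = 1
CF = 1

1


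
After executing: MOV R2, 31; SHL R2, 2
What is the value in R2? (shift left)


Register state trace:
  MOV R2, 31  → R2 = 31
  SHL R2, 2  → R2 = 31 << 2 = 31 * 2^2 = 124
Final: R2 = 124

124


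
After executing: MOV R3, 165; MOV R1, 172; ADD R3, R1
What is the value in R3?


Register state trace:
  MOV R3, 165  → R3 = 165
  MOV R1, 172  → R1 = 172
  ADD R3, R1  → R3 = 165 + 172 = 337
Final: R3 = 337

337


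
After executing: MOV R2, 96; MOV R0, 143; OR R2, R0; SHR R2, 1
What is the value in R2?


Register state trace:
  MOV R2, 96  → R2 = 96 (0b01100000)
  MOV R0, 143  → R0 = 143 (0b10001111)
  OR R2, R0  → R2 = 96 OR 143 = 239 (0b11101111)
  SHR R2, 1  → R2 = 239 >> 1 = 119
Final: R2 = 119

119


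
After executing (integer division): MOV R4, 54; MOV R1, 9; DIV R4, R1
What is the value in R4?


Register state trace:
  MOV R4, 54  → R4 = 54
  MOV R1, 9  → R1 = 9
  DIV R4, R1  → R4 = 54 // 9 = 6
Final: R4 = 6

6


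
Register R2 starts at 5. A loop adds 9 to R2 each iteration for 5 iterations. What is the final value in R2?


Starting value: R2 = 5
  Iter 1: R2 = 5 + 9 = 14
  Iter 2: R2 = 14 + 9 = 23
  Iter 3: R2 = 23 + 9 = 32
  Iter 4: R2 = 32 + 9 = 41
  Iter 5: R2 = 41 + 9 = 50
Final: R2 = 50

50


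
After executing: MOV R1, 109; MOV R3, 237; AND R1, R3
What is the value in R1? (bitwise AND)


Register state trace:
  MOV R1, 109  → R1 = 109 (0b01101101)
  MOV R3, 237  → R3 = 237 (0b11101101)
  AND R1, R3  → R1 = 109 AND 237 = 109 (0b01101101)
Final: R1 = 109

109


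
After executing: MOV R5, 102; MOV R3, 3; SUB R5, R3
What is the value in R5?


Register state trace:
  MOV R5, 102  → R5 = 102
  MOV R3, 3  → R3 = 3
  SUB R5, R3  → R5 = 102 - 3 = 99
Final: R5 = 99

99


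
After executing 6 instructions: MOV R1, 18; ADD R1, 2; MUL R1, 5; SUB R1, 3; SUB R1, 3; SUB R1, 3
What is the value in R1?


Register state trace:
  MOV R1, 18  → R1 = 18
  ADD R1, 2  → R1 = 18 + 2 = 20
  MUL R1, 5  → R1 = 20 * 5 = 100
  SUB R1, 3  → R1 = 100 - 3 = 97
  SUB R1, 3  → R1 = 97 - 3 = 94
  SUB R1, 3  → R1 = 94 - 3 = 91
Final: R1 = 91

91


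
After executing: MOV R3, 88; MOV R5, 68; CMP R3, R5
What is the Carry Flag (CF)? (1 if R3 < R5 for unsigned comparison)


Register state trace:
  MOV R3, 88  → R3 = 88
  MOV R5, 68  → R5 = 68
  CMP R3, R5  → unsigned 88 - 68: no borrow
  88 >= 68, so CF = 0
CF = 0

0


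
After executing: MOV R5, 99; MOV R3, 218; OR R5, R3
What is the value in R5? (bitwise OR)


Register state trace:
  MOV R5, 99  → R5 = 99 (0b01100011)
  MOV R3, 218  → R3 = 218 (0b11011010)
  OR R5, R3   → R5 = 99 OR 218 = 251 (0b11111011)
Final: R5 = 251

251


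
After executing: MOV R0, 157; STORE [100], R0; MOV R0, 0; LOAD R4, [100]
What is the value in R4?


Register and memory trace:
  MOV R0, 157  → R0 = 157
  STORE [100], R0  → mem[100] = 157
  MOV R0, 0  → R0 = 0
  LOAD R4, [100]  → R4 = mem[100] = 157
Final: R4 = 157

157


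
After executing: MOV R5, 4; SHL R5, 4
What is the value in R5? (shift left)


Register state trace:
  MOV R5, 4  → R5 = 4
  SHL R5, 4  → R5 = 4 << 4 = 4 * 2^4 = 64
Final: R5 = 64

64


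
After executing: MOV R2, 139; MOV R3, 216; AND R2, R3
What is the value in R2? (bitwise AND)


Register state trace:
  MOV R2, 139  → R2 = 139 (0b10001011)
  MOV R3, 216  → R3 = 216 (0b11011000)
  AND R2, R3  → R2 = 139 AND 216 = 136 (0b10001000)
Final: R2 = 136

136


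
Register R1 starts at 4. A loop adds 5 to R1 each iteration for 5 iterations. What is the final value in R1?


Starting value: R1 = 4
  Iter 1: R1 = 4 + 5 = 9
  Iter 2: R1 = 9 + 5 = 14
  Iter 3: R1 = 14 + 5 = 19
  Iter 4: R1 = 19 + 5 = 24
  Iter 5: R1 = 24 + 5 = 29
Final: R1 = 29

29


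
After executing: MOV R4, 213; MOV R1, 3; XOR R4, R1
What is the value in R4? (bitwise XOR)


Register state trace:
  MOV R4, 213  → R4 = 213 (0b11010101)
  MOV R1, 3  → R1 = 3 (0b00000011)
  XOR R4, R1  → R4 = 213 XOR 3 = 214 (0b11010110)
Final: R4 = 214

214


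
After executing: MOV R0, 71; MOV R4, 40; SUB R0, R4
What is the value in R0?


Register state trace:
  MOV R0, 71  → R0 = 71
  MOV R4, 40  → R4 = 40
  SUB R0, R4  → R0 = 71 - 40 = 31
Final: R0 = 31

31


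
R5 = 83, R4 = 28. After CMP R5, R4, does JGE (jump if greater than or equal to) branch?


Trace:
  R5 = 83, R4 = 28
  CMP R5, R4  → compares 83 vs 28
  JGE checks: is 83 greater than or equal to 28?
  83 > 28, so condition is true
Branch taken: Yes

Yes


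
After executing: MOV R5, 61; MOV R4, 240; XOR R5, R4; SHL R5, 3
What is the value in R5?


Register state trace:
  MOV R5, 61  → R5 = 61 (0b00111101)
  MOV R4, 240  → R4 = 240 (0b11110000)
  XOR R5, R4  → R5 = 61 XOR 240 = 205 (0b11001101)
  SHL R5, 3  → R5 = 205 << 3 = 1640
Final: R5 = 1640

1640


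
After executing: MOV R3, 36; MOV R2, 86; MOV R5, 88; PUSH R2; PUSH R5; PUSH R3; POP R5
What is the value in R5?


Stack trace (top is rightmost):
  MOV R3, 36  → R3 = 36
  MOV R2, 86  → R2 = 86
  MOV R5, 88  → R5 = 88
  PUSH R2  → stack: [86]
  PUSH R5  → stack: [86, 88]
  PUSH R3  → stack: [86, 88, 36]
  POP R5  → R5 = 36, stack: [86, 88]
Final: R5 = 36

36


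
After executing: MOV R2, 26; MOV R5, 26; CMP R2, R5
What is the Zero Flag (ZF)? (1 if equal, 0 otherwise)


Register state trace:
  MOV R2, 26  → R2 = 26
  MOV R5, 26  → R5 = 26
  CMP R2, R5  → computes 26 - 26 = 0
  Result is zero, so values are equal
ZF = 1

1


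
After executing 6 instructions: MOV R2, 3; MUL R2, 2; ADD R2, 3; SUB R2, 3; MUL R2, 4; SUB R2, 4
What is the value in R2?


Register state trace:
  MOV R2, 3  → R2 = 3
  MUL R2, 2  → R2 = 3 * 2 = 6
  ADD R2, 3  → R2 = 6 + 3 = 9
  SUB R2, 3  → R2 = 9 - 3 = 6
  MUL R2, 4  → R2 = 6 * 4 = 24
  SUB R2, 4  → R2 = 24 - 4 = 20
Final: R2 = 20

20


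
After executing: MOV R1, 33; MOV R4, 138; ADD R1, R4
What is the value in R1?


Register state trace:
  MOV R1, 33  → R1 = 33
  MOV R4, 138  → R4 = 138
  ADD R1, R4  → R1 = 33 + 138 = 171
Final: R1 = 171

171


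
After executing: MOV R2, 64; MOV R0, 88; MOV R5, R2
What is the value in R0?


Register state trace:
  MOV R2, 64  → R2 = 64
  MOV R0, 88  → R0 = 88
  MOV R5, R2  → R5 = 64
Final: R0 = 88

88


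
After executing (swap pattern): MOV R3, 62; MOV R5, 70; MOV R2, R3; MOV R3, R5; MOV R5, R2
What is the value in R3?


Register state trace (swap pattern):
  MOV R3, 62  → R3 = 62
  MOV R5, 70  → R5 = 70
  MOV R2, R3  → R2 = 62  (save R3)
  MOV R3, R5  → R3 = 70  (R3 gets R5's value)
  MOV R5, R2  → R5 = 62  (R5 gets saved value)
Final: R3 = 70

70


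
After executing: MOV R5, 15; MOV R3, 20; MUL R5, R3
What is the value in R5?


Register state trace:
  MOV R5, 15  → R5 = 15
  MOV R3, 20  → R3 = 20
  MUL R5, R3  → R5 = 15 * 20 = 300
Final: R5 = 300

300


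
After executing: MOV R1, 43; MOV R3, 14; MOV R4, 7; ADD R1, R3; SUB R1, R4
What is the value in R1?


Register state trace:
  MOV R1, 43  → R1 = 43
  MOV R3, 14  → R3 = 14
  MOV R4, 7  → R4 = 7
  ADD R1, R3  → R1 = 43 + 14 = 57
  SUB R1, R4  → R1 = 57 - 7 = 50
Final: R1 = 50

50


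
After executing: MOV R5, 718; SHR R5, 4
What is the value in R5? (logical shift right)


Register state trace:
  MOV R5, 718  → R5 = 718
  SHR R5, 4  → R5 = 718 >> 4 = 718 // 2^4 = 44
Final: R5 = 44

44


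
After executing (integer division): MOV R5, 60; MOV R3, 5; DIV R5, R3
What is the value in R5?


Register state trace:
  MOV R5, 60  → R5 = 60
  MOV R3, 5  → R3 = 5
  DIV R5, R3  → R5 = 60 // 5 = 12
Final: R5 = 12

12


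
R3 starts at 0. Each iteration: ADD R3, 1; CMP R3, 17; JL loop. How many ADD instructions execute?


Loop trace (R3 starts at 0, target 17, step 1):
  ADD #1: R3 = 0 + 1 = 1  → 1 < 17, loop
  ADD #2: R3 = 1 + 1 = 2  → 2 < 17, loop
  ADD #3: R3 = 2 + 1 = 3  → 3 < 17, loop
  ADD #4: R3 = 3 + 1 = 4  → 4 < 17, loop
  ADD #5: R3 = 4 + 1 = 5  → 5 < 17, loop
  ADD #6: R3 = 5 + 1 = 6  → 6 < 17, loop
  ADD #7: R3 = 6 + 1 = 7  → 7 < 17, loop
  ADD #8: R3 = 7 + 1 = 8  → 8 < 17, loop
  ADD #9: R3 = 8 + 1 = 9  → 9 < 17, loop
  ADD #10: R3 = 9 + 1 = 10  → 10 < 17, loop
  ADD #11: R3 = 10 + 1 = 11  → 11 < 17, loop
  ADD #12: R3 = 11 + 1 = 12  → 12 < 17, loop
  ADD #13: R3 = 12 + 1 = 13  → 13 < 17, loop
  ADD #14: R3 = 13 + 1 = 14  → 14 < 17, loop
  ADD #15: R3 = 14 + 1 = 15  → 15 < 17, loop
  ADD #16: R3 = 15 + 1 = 16  → 16 < 17, loop
  ADD #17: R3 = 16 + 1 = 17  → 17 >= 17, exit
Total ADD instructions: 17

17


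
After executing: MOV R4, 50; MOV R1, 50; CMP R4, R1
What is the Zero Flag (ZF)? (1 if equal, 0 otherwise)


Register state trace:
  MOV R4, 50  → R4 = 50
  MOV R1, 50  → R1 = 50
  CMP R4, R1  → computes 50 - 50 = 0
  Result is zero, so values are equal
ZF = 1

1


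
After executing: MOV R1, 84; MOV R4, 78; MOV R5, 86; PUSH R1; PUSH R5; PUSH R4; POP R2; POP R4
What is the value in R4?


Stack trace (top is rightmost):
  MOV R1, 84  → R1 = 84
  MOV R4, 78  → R4 = 78
  MOV R5, 86  → R5 = 86
  PUSH R1  → stack: [84]
  PUSH R5  → stack: [84, 86]
  PUSH R4  → stack: [84, 86, 78]
  POP R2  → R2 = 78, stack: [84, 86]
  POP R4  → R4 = 86, stack: [84]
Final: R4 = 86

86


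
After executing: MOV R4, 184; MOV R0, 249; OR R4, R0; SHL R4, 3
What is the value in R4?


Register state trace:
  MOV R4, 184  → R4 = 184 (0b10111000)
  MOV R0, 249  → R0 = 249 (0b11111001)
  OR R4, R0  → R4 = 184 OR 249 = 249 (0b11111001)
  SHL R4, 3  → R4 = 249 << 3 = 1992
Final: R4 = 1992

1992


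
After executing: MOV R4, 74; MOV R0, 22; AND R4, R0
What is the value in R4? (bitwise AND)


Register state trace:
  MOV R4, 74  → R4 = 74 (0b01001010)
  MOV R0, 22  → R0 = 22 (0b00010110)
  AND R4, R0  → R4 = 74 AND 22 = 2 (0b00000010)
Final: R4 = 2

2


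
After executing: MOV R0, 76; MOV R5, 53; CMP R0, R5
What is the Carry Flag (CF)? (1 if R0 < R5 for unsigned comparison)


Register state trace:
  MOV R0, 76  → R0 = 76
  MOV R5, 53  → R5 = 53
  CMP R0, R5  → unsigned 76 - 53: no borrow
  76 >= 53, so CF = 0
CF = 0

0


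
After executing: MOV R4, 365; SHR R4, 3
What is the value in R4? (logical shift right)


Register state trace:
  MOV R4, 365  → R4 = 365
  SHR R4, 3  → R4 = 365 >> 3 = 365 // 2^3 = 45
Final: R4 = 45

45


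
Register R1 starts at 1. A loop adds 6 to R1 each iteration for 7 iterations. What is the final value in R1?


Starting value: R1 = 1
  Iter 1: R1 = 1 + 6 = 7
  Iter 2: R1 = 7 + 6 = 13
  Iter 3: R1 = 13 + 6 = 19
  Iter 4: R1 = 19 + 6 = 25
  Iter 5: R1 = 25 + 6 = 31
  Iter 6: R1 = 31 + 6 = 37
  Iter 7: R1 = 37 + 6 = 43
Final: R1 = 43

43


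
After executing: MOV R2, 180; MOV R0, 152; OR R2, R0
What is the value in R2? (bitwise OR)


Register state trace:
  MOV R2, 180  → R2 = 180 (0b10110100)
  MOV R0, 152  → R0 = 152 (0b10011000)
  OR R2, R0   → R2 = 180 OR 152 = 188 (0b10111100)
Final: R2 = 188

188


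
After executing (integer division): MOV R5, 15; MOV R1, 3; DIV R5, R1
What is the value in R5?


Register state trace:
  MOV R5, 15  → R5 = 15
  MOV R1, 3  → R1 = 3
  DIV R5, R1  → R5 = 15 // 3 = 5
Final: R5 = 5

5


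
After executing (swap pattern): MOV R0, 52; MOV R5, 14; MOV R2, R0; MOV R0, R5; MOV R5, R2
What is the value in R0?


Register state trace (swap pattern):
  MOV R0, 52  → R0 = 52
  MOV R5, 14  → R5 = 14
  MOV R2, R0  → R2 = 52  (save R0)
  MOV R0, R5  → R0 = 14  (R0 gets R5's value)
  MOV R5, R2  → R5 = 52  (R5 gets saved value)
Final: R0 = 14

14


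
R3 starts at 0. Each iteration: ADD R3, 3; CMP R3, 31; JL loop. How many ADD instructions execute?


Loop trace (R3 starts at 0, target 31, step 3):
  ADD #1: R3 = 0 + 3 = 3  → 3 < 31, loop
  ADD #2: R3 = 3 + 3 = 6  → 6 < 31, loop
  ADD #3: R3 = 6 + 3 = 9  → 9 < 31, loop
  ADD #4: R3 = 9 + 3 = 12  → 12 < 31, loop
  ADD #5: R3 = 12 + 3 = 15  → 15 < 31, loop
  ADD #6: R3 = 15 + 3 = 18  → 18 < 31, loop
  ADD #7: R3 = 18 + 3 = 21  → 21 < 31, loop
  ADD #8: R3 = 21 + 3 = 24  → 24 < 31, loop
  ADD #9: R3 = 24 + 3 = 27  → 27 < 31, loop
  ADD #10: R3 = 27 + 3 = 30  → 30 < 31, loop
  ADD #11: R3 = 30 + 3 = 33  → 33 >= 31, exit
Total ADD instructions: 11

11


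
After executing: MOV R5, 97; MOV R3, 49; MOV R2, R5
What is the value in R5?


Register state trace:
  MOV R5, 97  → R5 = 97
  MOV R3, 49  → R3 = 49
  MOV R2, R5  → R2 = 97
Final: R5 = 97

97


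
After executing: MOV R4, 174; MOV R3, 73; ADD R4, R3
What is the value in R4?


Register state trace:
  MOV R4, 174  → R4 = 174
  MOV R3, 73  → R3 = 73
  ADD R4, R3  → R4 = 174 + 73 = 247
Final: R4 = 247

247


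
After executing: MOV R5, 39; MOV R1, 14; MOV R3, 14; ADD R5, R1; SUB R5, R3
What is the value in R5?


Register state trace:
  MOV R5, 39  → R5 = 39
  MOV R1, 14  → R1 = 14
  MOV R3, 14  → R3 = 14
  ADD R5, R1  → R5 = 39 + 14 = 53
  SUB R5, R3  → R5 = 53 - 14 = 39
Final: R5 = 39

39


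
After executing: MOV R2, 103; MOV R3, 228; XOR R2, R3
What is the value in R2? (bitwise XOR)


Register state trace:
  MOV R2, 103  → R2 = 103 (0b01100111)
  MOV R3, 228  → R3 = 228 (0b11100100)
  XOR R2, R3  → R2 = 103 XOR 228 = 131 (0b10000011)
Final: R2 = 131

131


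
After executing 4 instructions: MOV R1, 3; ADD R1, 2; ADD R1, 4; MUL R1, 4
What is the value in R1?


Register state trace:
  MOV R1, 3  → R1 = 3
  ADD R1, 2  → R1 = 3 + 2 = 5
  ADD R1, 4  → R1 = 5 + 4 = 9
  MUL R1, 4  → R1 = 9 * 4 = 36
Final: R1 = 36

36


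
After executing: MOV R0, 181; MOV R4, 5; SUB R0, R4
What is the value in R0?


Register state trace:
  MOV R0, 181  → R0 = 181
  MOV R4, 5  → R4 = 5
  SUB R0, R4  → R0 = 181 - 5 = 176
Final: R0 = 176

176


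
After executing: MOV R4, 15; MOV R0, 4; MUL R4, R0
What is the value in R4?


Register state trace:
  MOV R4, 15  → R4 = 15
  MOV R0, 4  → R0 = 4
  MUL R4, R0  → R4 = 15 * 4 = 60
Final: R4 = 60

60


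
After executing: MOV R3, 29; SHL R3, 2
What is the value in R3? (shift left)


Register state trace:
  MOV R3, 29  → R3 = 29
  SHL R3, 2  → R3 = 29 << 2 = 29 * 2^2 = 116
Final: R3 = 116

116


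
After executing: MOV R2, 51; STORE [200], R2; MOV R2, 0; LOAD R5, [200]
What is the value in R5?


Register and memory trace:
  MOV R2, 51  → R2 = 51
  STORE [200], R2  → mem[200] = 51
  MOV R2, 0  → R2 = 0
  LOAD R5, [200]  → R5 = mem[200] = 51
Final: R5 = 51

51


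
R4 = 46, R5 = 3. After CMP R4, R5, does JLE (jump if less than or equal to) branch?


Trace:
  R4 = 46, R5 = 3
  CMP R4, R5  → compares 46 vs 3
  JLE checks: is 46 less than or equal to 3?
  46 > 3, so condition is false
Branch taken: No

No


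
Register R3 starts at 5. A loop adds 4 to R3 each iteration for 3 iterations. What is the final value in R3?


Starting value: R3 = 5
  Iter 1: R3 = 5 + 4 = 9
  Iter 2: R3 = 9 + 4 = 13
  Iter 3: R3 = 13 + 4 = 17
Final: R3 = 17

17


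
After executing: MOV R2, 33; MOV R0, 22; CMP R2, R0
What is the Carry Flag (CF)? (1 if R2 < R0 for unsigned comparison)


Register state trace:
  MOV R2, 33  → R2 = 33
  MOV R0, 22  → R0 = 22
  CMP R2, R0  → unsigned 33 - 22: no borrow
  33 >= 22, so CF = 0
CF = 0

0


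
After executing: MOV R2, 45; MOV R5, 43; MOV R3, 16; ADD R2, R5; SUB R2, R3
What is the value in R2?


Register state trace:
  MOV R2, 45  → R2 = 45
  MOV R5, 43  → R5 = 43
  MOV R3, 16  → R3 = 16
  ADD R2, R5  → R2 = 45 + 43 = 88
  SUB R2, R3  → R2 = 88 - 16 = 72
Final: R2 = 72

72


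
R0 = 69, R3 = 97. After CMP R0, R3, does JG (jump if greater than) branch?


Trace:
  R0 = 69, R3 = 97
  CMP R0, R3  → compares 69 vs 97
  JG checks: is 69 greater than 97?
  69 < 97, so condition is false
Branch taken: No

No


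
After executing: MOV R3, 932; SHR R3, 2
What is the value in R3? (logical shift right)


Register state trace:
  MOV R3, 932  → R3 = 932
  SHR R3, 2  → R3 = 932 >> 2 = 932 // 2^2 = 233
Final: R3 = 233

233


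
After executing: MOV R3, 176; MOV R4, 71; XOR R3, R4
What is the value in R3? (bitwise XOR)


Register state trace:
  MOV R3, 176  → R3 = 176 (0b10110000)
  MOV R4, 71  → R4 = 71 (0b01000111)
  XOR R3, R4  → R3 = 176 XOR 71 = 247 (0b11110111)
Final: R3 = 247

247


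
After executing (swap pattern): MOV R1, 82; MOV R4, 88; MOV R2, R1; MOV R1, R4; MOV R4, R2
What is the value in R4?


Register state trace (swap pattern):
  MOV R1, 82  → R1 = 82
  MOV R4, 88  → R4 = 88
  MOV R2, R1  → R2 = 82  (save R1)
  MOV R1, R4  → R1 = 88  (R1 gets R4's value)
  MOV R4, R2  → R4 = 82  (R4 gets saved value)
Final: R4 = 82

82


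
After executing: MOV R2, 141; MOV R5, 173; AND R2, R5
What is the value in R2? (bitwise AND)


Register state trace:
  MOV R2, 141  → R2 = 141 (0b10001101)
  MOV R5, 173  → R5 = 173 (0b10101101)
  AND R2, R5  → R2 = 141 AND 173 = 141 (0b10001101)
Final: R2 = 141

141


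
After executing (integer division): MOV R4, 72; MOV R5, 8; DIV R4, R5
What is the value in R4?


Register state trace:
  MOV R4, 72  → R4 = 72
  MOV R5, 8  → R5 = 8
  DIV R4, R5  → R4 = 72 // 8 = 9
Final: R4 = 9

9


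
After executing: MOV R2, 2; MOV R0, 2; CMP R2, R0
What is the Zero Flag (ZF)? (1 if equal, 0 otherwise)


Register state trace:
  MOV R2, 2  → R2 = 2
  MOV R0, 2  → R0 = 2
  CMP R2, R0  → computes 2 - 2 = 0
  Result is zero, so values are equal
ZF = 1

1


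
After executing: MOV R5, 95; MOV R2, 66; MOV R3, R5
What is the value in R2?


Register state trace:
  MOV R5, 95  → R5 = 95
  MOV R2, 66  → R2 = 66
  MOV R3, R5  → R3 = 95
Final: R2 = 66

66


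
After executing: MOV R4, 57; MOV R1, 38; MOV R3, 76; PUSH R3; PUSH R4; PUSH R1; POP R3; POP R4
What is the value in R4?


Stack trace (top is rightmost):
  MOV R4, 57  → R4 = 57
  MOV R1, 38  → R1 = 38
  MOV R3, 76  → R3 = 76
  PUSH R3  → stack: [76]
  PUSH R4  → stack: [76, 57]
  PUSH R1  → stack: [76, 57, 38]
  POP R3  → R3 = 38, stack: [76, 57]
  POP R4  → R4 = 57, stack: [76]
Final: R4 = 57

57


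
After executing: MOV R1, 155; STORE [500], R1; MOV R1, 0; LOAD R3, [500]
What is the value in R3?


Register and memory trace:
  MOV R1, 155  → R1 = 155
  STORE [500], R1  → mem[500] = 155
  MOV R1, 0  → R1 = 0
  LOAD R3, [500]  → R3 = mem[500] = 155
Final: R3 = 155

155


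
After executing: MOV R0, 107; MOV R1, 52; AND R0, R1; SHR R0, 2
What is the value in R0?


Register state trace:
  MOV R0, 107  → R0 = 107 (0b01101011)
  MOV R1, 52  → R1 = 52 (0b00110100)
  AND R0, R1  → R0 = 107 AND 52 = 32 (0b00100000)
  SHR R0, 2  → R0 = 32 >> 2 = 8
Final: R0 = 8

8


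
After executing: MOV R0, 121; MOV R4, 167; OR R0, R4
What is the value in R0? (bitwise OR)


Register state trace:
  MOV R0, 121  → R0 = 121 (0b01111001)
  MOV R4, 167  → R4 = 167 (0b10100111)
  OR R0, R4   → R0 = 121 OR 167 = 255 (0b11111111)
Final: R0 = 255

255


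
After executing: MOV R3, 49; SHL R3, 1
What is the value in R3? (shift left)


Register state trace:
  MOV R3, 49  → R3 = 49
  SHL R3, 1  → R3 = 49 << 1 = 49 * 2^1 = 98
Final: R3 = 98

98


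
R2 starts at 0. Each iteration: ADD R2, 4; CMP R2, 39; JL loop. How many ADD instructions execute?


Loop trace (R2 starts at 0, target 39, step 4):
  ADD #1: R2 = 0 + 4 = 4  → 4 < 39, loop
  ADD #2: R2 = 4 + 4 = 8  → 8 < 39, loop
  ADD #3: R2 = 8 + 4 = 12  → 12 < 39, loop
  ADD #4: R2 = 12 + 4 = 16  → 16 < 39, loop
  ADD #5: R2 = 16 + 4 = 20  → 20 < 39, loop
  ADD #6: R2 = 20 + 4 = 24  → 24 < 39, loop
  ADD #7: R2 = 24 + 4 = 28  → 28 < 39, loop
  ADD #8: R2 = 28 + 4 = 32  → 32 < 39, loop
  ADD #9: R2 = 32 + 4 = 36  → 36 < 39, loop
  ADD #10: R2 = 36 + 4 = 40  → 40 >= 39, exit
Total ADD instructions: 10

10


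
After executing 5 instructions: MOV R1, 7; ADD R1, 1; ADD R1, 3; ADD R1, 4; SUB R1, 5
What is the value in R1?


Register state trace:
  MOV R1, 7  → R1 = 7
  ADD R1, 1  → R1 = 7 + 1 = 8
  ADD R1, 3  → R1 = 8 + 3 = 11
  ADD R1, 4  → R1 = 11 + 4 = 15
  SUB R1, 5  → R1 = 15 - 5 = 10
Final: R1 = 10

10


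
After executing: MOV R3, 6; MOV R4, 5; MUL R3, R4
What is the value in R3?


Register state trace:
  MOV R3, 6  → R3 = 6
  MOV R4, 5  → R4 = 5
  MUL R3, R4  → R3 = 6 * 5 = 30
Final: R3 = 30

30


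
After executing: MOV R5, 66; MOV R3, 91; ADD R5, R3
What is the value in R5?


Register state trace:
  MOV R5, 66  → R5 = 66
  MOV R3, 91  → R3 = 91
  ADD R5, R3  → R5 = 66 + 91 = 157
Final: R5 = 157

157


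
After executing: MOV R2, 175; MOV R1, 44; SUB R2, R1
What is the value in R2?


Register state trace:
  MOV R2, 175  → R2 = 175
  MOV R1, 44  → R1 = 44
  SUB R2, R1  → R2 = 175 - 44 = 131
Final: R2 = 131

131


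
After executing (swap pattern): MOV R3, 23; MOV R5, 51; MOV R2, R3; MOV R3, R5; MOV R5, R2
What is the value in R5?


Register state trace (swap pattern):
  MOV R3, 23  → R3 = 23
  MOV R5, 51  → R5 = 51
  MOV R2, R3  → R2 = 23  (save R3)
  MOV R3, R5  → R3 = 51  (R3 gets R5's value)
  MOV R5, R2  → R5 = 23  (R5 gets saved value)
Final: R5 = 23

23


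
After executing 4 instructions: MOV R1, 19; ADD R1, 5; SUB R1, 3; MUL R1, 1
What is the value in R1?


Register state trace:
  MOV R1, 19  → R1 = 19
  ADD R1, 5  → R1 = 19 + 5 = 24
  SUB R1, 3  → R1 = 24 - 3 = 21
  MUL R1, 1  → R1 = 21 * 1 = 21
Final: R1 = 21

21


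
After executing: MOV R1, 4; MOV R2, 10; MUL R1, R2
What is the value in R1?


Register state trace:
  MOV R1, 4  → R1 = 4
  MOV R2, 10  → R2 = 10
  MUL R1, R2  → R1 = 4 * 10 = 40
Final: R1 = 40

40


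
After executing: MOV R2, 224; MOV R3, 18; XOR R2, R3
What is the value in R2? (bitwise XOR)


Register state trace:
  MOV R2, 224  → R2 = 224 (0b11100000)
  MOV R3, 18  → R3 = 18 (0b00010010)
  XOR R2, R3  → R2 = 224 XOR 18 = 242 (0b11110010)
Final: R2 = 242

242


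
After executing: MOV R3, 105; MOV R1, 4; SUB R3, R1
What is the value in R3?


Register state trace:
  MOV R3, 105  → R3 = 105
  MOV R1, 4  → R1 = 4
  SUB R3, R1  → R3 = 105 - 4 = 101
Final: R3 = 101

101


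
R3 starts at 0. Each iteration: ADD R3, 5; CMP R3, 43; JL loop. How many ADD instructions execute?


Loop trace (R3 starts at 0, target 43, step 5):
  ADD #1: R3 = 0 + 5 = 5  → 5 < 43, loop
  ADD #2: R3 = 5 + 5 = 10  → 10 < 43, loop
  ADD #3: R3 = 10 + 5 = 15  → 15 < 43, loop
  ADD #4: R3 = 15 + 5 = 20  → 20 < 43, loop
  ADD #5: R3 = 20 + 5 = 25  → 25 < 43, loop
  ADD #6: R3 = 25 + 5 = 30  → 30 < 43, loop
  ADD #7: R3 = 30 + 5 = 35  → 35 < 43, loop
  ADD #8: R3 = 35 + 5 = 40  → 40 < 43, loop
  ADD #9: R3 = 40 + 5 = 45  → 45 >= 43, exit
Total ADD instructions: 9

9


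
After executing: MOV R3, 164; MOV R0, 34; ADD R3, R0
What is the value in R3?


Register state trace:
  MOV R3, 164  → R3 = 164
  MOV R0, 34  → R0 = 34
  ADD R3, R0  → R3 = 164 + 34 = 198
Final: R3 = 198

198


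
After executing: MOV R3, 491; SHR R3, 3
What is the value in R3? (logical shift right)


Register state trace:
  MOV R3, 491  → R3 = 491
  SHR R3, 3  → R3 = 491 >> 3 = 491 // 2^3 = 61
Final: R3 = 61

61


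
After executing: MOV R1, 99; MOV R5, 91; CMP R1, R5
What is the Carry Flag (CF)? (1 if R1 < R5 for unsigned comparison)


Register state trace:
  MOV R1, 99  → R1 = 99
  MOV R5, 91  → R5 = 91
  CMP R1, R5  → unsigned 99 - 91: no borrow
  99 >= 91, so CF = 0
CF = 0

0


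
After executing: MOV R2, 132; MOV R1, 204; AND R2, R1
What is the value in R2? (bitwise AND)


Register state trace:
  MOV R2, 132  → R2 = 132 (0b10000100)
  MOV R1, 204  → R1 = 204 (0b11001100)
  AND R2, R1  → R2 = 132 AND 204 = 132 (0b10000100)
Final: R2 = 132

132


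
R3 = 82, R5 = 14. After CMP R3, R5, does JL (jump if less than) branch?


Trace:
  R3 = 82, R5 = 14
  CMP R3, R5  → compares 82 vs 14
  JL checks: is 82 less than 14?
  82 > 14, so condition is false
Branch taken: No

No


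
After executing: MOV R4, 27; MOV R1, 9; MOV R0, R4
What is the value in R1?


Register state trace:
  MOV R4, 27  → R4 = 27
  MOV R1, 9  → R1 = 9
  MOV R0, R4  → R0 = 27
Final: R1 = 9

9


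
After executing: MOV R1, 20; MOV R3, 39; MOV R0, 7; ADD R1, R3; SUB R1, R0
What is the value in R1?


Register state trace:
  MOV R1, 20  → R1 = 20
  MOV R3, 39  → R3 = 39
  MOV R0, 7  → R0 = 7
  ADD R1, R3  → R1 = 20 + 39 = 59
  SUB R1, R0  → R1 = 59 - 7 = 52
Final: R1 = 52

52


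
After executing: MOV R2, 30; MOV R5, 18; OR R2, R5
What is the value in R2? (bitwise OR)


Register state trace:
  MOV R2, 30  → R2 = 30 (0b00011110)
  MOV R5, 18  → R5 = 18 (0b00010010)
  OR R2, R5   → R2 = 30 OR 18 = 30 (0b00011110)
Final: R2 = 30

30


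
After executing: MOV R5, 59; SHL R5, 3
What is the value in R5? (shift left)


Register state trace:
  MOV R5, 59  → R5 = 59
  SHL R5, 3  → R5 = 59 << 3 = 59 * 2^3 = 472
Final: R5 = 472

472


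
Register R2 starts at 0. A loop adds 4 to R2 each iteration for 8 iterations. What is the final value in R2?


Starting value: R2 = 0
  Iter 1: R2 = 0 + 4 = 4
  Iter 2: R2 = 4 + 4 = 8
  Iter 3: R2 = 8 + 4 = 12
  Iter 4: R2 = 12 + 4 = 16
  Iter 5: R2 = 16 + 4 = 20
  Iter 6: R2 = 20 + 4 = 24
  Iter 7: R2 = 24 + 4 = 28
  Iter 8: R2 = 28 + 4 = 32
Final: R2 = 32

32


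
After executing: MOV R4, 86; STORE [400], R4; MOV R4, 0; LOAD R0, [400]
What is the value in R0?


Register and memory trace:
  MOV R4, 86  → R4 = 86
  STORE [400], R4  → mem[400] = 86
  MOV R4, 0  → R4 = 0
  LOAD R0, [400]  → R0 = mem[400] = 86
Final: R0 = 86

86


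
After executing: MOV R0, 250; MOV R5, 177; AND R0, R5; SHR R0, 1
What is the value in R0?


Register state trace:
  MOV R0, 250  → R0 = 250 (0b11111010)
  MOV R5, 177  → R5 = 177 (0b10110001)
  AND R0, R5  → R0 = 250 AND 177 = 176 (0b10110000)
  SHR R0, 1  → R0 = 176 >> 1 = 88
Final: R0 = 88

88


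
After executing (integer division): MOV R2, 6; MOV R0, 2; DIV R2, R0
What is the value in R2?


Register state trace:
  MOV R2, 6  → R2 = 6
  MOV R0, 2  → R0 = 2
  DIV R2, R0  → R2 = 6 // 2 = 3
Final: R2 = 3

3


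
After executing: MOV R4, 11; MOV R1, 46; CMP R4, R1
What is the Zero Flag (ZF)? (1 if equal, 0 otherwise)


Register state trace:
  MOV R4, 11  → R4 = 11
  MOV R1, 46  → R1 = 46
  CMP R4, R1  → computes 11 - 46 = -35
  Result is nonzero, so values are not equal
ZF = 0

0


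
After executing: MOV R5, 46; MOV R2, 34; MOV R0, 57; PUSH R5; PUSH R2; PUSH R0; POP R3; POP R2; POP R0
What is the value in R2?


Stack trace (top is rightmost):
  MOV R5, 46  → R5 = 46
  MOV R2, 34  → R2 = 34
  MOV R0, 57  → R0 = 57
  PUSH R5  → stack: [46]
  PUSH R2  → stack: [46, 34]
  PUSH R0  → stack: [46, 34, 57]
  POP R3  → R3 = 57, stack: [46, 34]
  POP R2  → R2 = 34, stack: [46]
  POP R0  → R0 = 46, stack: []
Final: R2 = 34

34


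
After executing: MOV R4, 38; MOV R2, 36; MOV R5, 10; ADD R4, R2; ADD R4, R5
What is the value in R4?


Register state trace:
  MOV R4, 38  → R4 = 38
  MOV R2, 36  → R2 = 36
  MOV R5, 10  → R5 = 10
  ADD R4, R2  → R4 = 38 + 36 = 74
  ADD R4, R5  → R4 = 74 + 10 = 84
Final: R4 = 84

84


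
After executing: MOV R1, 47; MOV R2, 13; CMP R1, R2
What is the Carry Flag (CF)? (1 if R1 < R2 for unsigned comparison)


Register state trace:
  MOV R1, 47  → R1 = 47
  MOV R2, 13  → R2 = 13
  CMP R1, R2  → unsigned 47 - 13: no borrow
  47 >= 13, so CF = 0
CF = 0

0


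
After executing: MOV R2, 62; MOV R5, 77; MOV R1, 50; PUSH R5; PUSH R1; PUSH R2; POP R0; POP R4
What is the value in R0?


Stack trace (top is rightmost):
  MOV R2, 62  → R2 = 62
  MOV R5, 77  → R5 = 77
  MOV R1, 50  → R1 = 50
  PUSH R5  → stack: [77]
  PUSH R1  → stack: [77, 50]
  PUSH R2  → stack: [77, 50, 62]
  POP R0  → R0 = 62, stack: [77, 50]
  POP R4  → R4 = 50, stack: [77]
Final: R0 = 62

62


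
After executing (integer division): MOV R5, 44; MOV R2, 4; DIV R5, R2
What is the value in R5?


Register state trace:
  MOV R5, 44  → R5 = 44
  MOV R2, 4  → R2 = 4
  DIV R5, R2  → R5 = 44 // 4 = 11
Final: R5 = 11

11


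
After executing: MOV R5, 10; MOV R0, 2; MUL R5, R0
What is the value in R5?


Register state trace:
  MOV R5, 10  → R5 = 10
  MOV R0, 2  → R0 = 2
  MUL R5, R0  → R5 = 10 * 2 = 20
Final: R5 = 20

20


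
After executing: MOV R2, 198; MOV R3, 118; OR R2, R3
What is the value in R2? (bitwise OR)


Register state trace:
  MOV R2, 198  → R2 = 198 (0b11000110)
  MOV R3, 118  → R3 = 118 (0b01110110)
  OR R2, R3   → R2 = 198 OR 118 = 246 (0b11110110)
Final: R2 = 246

246


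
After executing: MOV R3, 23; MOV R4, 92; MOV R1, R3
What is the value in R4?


Register state trace:
  MOV R3, 23  → R3 = 23
  MOV R4, 92  → R4 = 92
  MOV R1, R3  → R1 = 23
Final: R4 = 92

92


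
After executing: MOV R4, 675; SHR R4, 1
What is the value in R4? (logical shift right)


Register state trace:
  MOV R4, 675  → R4 = 675
  SHR R4, 1  → R4 = 675 >> 1 = 675 // 2^1 = 337
Final: R4 = 337

337


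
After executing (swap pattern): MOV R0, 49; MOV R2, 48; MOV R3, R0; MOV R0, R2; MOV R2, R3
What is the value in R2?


Register state trace (swap pattern):
  MOV R0, 49  → R0 = 49
  MOV R2, 48  → R2 = 48
  MOV R3, R0  → R3 = 49  (save R0)
  MOV R0, R2  → R0 = 48  (R0 gets R2's value)
  MOV R2, R3  → R2 = 49  (R2 gets saved value)
Final: R2 = 49

49


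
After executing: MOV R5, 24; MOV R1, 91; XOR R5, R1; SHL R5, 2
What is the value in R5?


Register state trace:
  MOV R5, 24  → R5 = 24 (0b00011000)
  MOV R1, 91  → R1 = 91 (0b01011011)
  XOR R5, R1  → R5 = 24 XOR 91 = 67 (0b01000011)
  SHL R5, 2  → R5 = 67 << 2 = 268
Final: R5 = 268

268
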